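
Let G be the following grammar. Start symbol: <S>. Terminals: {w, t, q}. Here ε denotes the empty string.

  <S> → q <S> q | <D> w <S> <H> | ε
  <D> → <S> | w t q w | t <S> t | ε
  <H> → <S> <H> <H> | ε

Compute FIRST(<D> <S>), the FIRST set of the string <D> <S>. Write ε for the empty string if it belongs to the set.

{ε, q, t, w}

FIRST(<S>) = {ε, q, t, w}  (via <D> w <S> <H>)
FIRST(<D>) = {ε, q, t, w}  (via <S>)
FIRST(<H>) = {ε, q, t, w}  (via <S> <H> <H>)
FIRST(<D> <S>): take FIRST of each symbol in turn, carrying on past any symbol whose FIRST contains ε; result {ε, q, t, w}.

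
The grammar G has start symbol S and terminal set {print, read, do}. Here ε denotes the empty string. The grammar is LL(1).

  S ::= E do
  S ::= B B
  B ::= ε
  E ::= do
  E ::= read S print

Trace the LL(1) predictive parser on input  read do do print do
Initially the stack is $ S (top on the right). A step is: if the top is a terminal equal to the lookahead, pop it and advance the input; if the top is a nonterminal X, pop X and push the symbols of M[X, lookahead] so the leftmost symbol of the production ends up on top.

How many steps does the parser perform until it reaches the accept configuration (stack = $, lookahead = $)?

9

     Stack              Input                  Action
  1  $ S                read do do print do $  expand S ::= E do
  2  $ do E             read do do print do $  expand E ::= read S print
  3  $ do print S read  read do do print do $  match read
  4  $ do print S       do do print do $       expand S ::= E do
  5  $ do print do E    do do print do $       expand E ::= do
  6  $ do print do do   do do print do $       match do
  7  $ do print do      do print do $          match do
  8  $ do print         print do $             match print
  9  $ do               do $                   match do
Accept reached after 9 steps.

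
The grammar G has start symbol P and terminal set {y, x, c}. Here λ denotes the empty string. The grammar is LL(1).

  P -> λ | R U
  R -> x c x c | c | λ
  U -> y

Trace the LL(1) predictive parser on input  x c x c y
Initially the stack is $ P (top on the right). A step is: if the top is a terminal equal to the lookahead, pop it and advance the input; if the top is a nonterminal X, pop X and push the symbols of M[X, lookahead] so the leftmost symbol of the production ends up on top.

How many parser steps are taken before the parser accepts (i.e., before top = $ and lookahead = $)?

     Stack        Input        Action
  1  $ P          x c x c y $  expand P -> R U
  2  $ U R        x c x c y $  expand R -> x c x c
  3  $ U c x c x  x c x c y $  match x
  4  $ U c x c    c x c y $    match c
  5  $ U c x      x c y $      match x
  6  $ U c        c y $        match c
  7  $ U          y $          expand U -> y
  8  $ y          y $          match y
Accept reached after 8 steps.

8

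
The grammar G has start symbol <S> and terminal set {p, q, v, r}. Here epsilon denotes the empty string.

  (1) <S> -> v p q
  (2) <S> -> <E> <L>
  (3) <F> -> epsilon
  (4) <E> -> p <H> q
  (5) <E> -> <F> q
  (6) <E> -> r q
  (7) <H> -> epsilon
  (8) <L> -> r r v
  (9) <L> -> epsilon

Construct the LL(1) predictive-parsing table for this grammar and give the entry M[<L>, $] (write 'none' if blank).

<L> -> epsilon

FIRST(<F>) = {epsilon}
FIRST(<H>) = {epsilon}
FIRST(<L>) = {epsilon, r}
FIRST(<E>) = {p, q, r}  (via <F> q)
FIRST(<S>) = {p, q, r, v}  (via <E> <L>)
FOLLOW(<S>) includes $ since <S> is the start symbol.
FOLLOW(<S>): <S> appears on no right-hand side. Thus FOLLOW(<S>) = {$}.
FOLLOW(<L>): in <S>-><E> <L>, the suffix after <L> is empty, so FOLLOW(<L>) ⊇ FOLLOW(<S>) = {$}. Thus FOLLOW(<L>) = {$}.
For <L> -> r r v: FIRST(r r v) = {r}, so it goes in M[<L>, t] for t ∈ {r}.
For <L> -> epsilon: FIRST(epsilon) = {epsilon}, so it goes in M[<L>, t] for t ∈ {}; since epsilon ∈ FIRST, also for every t ∈ FOLLOW(<L>) = {$}.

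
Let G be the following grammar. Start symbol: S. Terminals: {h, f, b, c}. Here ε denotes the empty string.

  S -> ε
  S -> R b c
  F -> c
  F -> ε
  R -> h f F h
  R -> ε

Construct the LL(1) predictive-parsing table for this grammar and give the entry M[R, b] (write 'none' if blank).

R -> ε

FIRST(F) = {ε, c}
FIRST(R) = {ε, h}
FIRST(S) = {ε, b, h}  (via R b c)
FOLLOW(S) includes $ since S is the start symbol.
FOLLOW(R): in S->R b c, R is followed by b c with FIRST {b}. Thus FOLLOW(R) = {b}.
For R -> h f F h: FIRST(h f F h) = {h}, so it goes in M[R, t] for t ∈ {h}.
For R -> ε: FIRST(ε) = {ε}, so it goes in M[R, t] for t ∈ {}; since ε ∈ FIRST, also for every t ∈ FOLLOW(R) = {b}.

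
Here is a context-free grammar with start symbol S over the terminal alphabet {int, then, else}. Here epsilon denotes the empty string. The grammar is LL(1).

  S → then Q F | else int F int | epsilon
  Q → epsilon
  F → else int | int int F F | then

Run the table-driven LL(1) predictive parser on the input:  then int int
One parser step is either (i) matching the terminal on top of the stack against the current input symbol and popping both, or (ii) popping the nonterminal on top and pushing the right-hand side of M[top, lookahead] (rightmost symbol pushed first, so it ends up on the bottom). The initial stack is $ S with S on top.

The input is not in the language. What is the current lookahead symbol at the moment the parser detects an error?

$

step 1: stack=$ S  input=then int int $  — expand S → then Q F
step 2: stack=$ F Q then  input=then int int $  — match then
step 3: stack=$ F Q  input=int int $  — expand Q → epsilon
step 4: stack=$ F  input=int int $  — expand F → int int F F
step 5: stack=$ F F int int  input=int int $  — match int
step 6: stack=$ F F int  input=int $  — match int
step 7: stack=$ F F  input=$  — error: M[F, $] is empty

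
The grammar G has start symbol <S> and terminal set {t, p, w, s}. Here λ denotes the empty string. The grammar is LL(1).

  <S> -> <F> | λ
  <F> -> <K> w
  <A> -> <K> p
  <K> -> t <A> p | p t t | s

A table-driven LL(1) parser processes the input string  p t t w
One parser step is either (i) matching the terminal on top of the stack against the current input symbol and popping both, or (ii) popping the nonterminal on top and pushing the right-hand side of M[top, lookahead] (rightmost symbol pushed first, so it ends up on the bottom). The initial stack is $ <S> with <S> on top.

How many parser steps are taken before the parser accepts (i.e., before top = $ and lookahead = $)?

7

step 1: stack=$ <S>  input=p t t w $  — expand <S> -> <F>
step 2: stack=$ <F>  input=p t t w $  — expand <F> -> <K> w
step 3: stack=$ w <K>  input=p t t w $  — expand <K> -> p t t
step 4: stack=$ w t t p  input=p t t w $  — match p
step 5: stack=$ w t t  input=t t w $  — match t
step 6: stack=$ w t  input=t w $  — match t
step 7: stack=$ w  input=w $  — match w
Accept reached after 7 steps.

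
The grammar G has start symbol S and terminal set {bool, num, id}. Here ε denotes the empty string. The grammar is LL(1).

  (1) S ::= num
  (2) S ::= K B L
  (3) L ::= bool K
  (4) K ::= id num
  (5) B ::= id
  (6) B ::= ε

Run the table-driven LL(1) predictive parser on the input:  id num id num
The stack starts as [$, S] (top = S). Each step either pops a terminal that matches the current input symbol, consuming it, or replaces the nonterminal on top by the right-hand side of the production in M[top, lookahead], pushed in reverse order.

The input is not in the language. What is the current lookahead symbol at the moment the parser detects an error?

step 1: stack=$ S  input=id num id num $  — expand S ::= K B L
step 2: stack=$ L B K  input=id num id num $  — expand K ::= id num
step 3: stack=$ L B num id  input=id num id num $  — match id
step 4: stack=$ L B num  input=num id num $  — match num
step 5: stack=$ L B  input=id num $  — expand B ::= id
step 6: stack=$ L id  input=id num $  — match id
step 7: stack=$ L  input=num $  — error: M[L, num] is empty

num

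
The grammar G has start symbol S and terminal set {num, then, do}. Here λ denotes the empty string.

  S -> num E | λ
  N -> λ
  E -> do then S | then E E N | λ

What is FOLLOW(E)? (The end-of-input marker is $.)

FIRST(S): from S->num E we get {num}; from S->λ we get {λ}. So FIRST(S) = {λ, num}.
FIRST(N): from N->λ we get {λ}. So FIRST(N) = {λ}.
FIRST(E): from E->do then S we get {do}; from E->then E E N we get {then}; from E->λ we get {λ}. So FIRST(E) = {λ, do, then}.
FOLLOW(S) includes $ since S is the start symbol.
FOLLOW(S): in E->do then S, the suffix after S is empty, so FOLLOW(S) ⊇ FOLLOW(E) = {$, do, then}. Thus FOLLOW(S) = {$, do, then}.
FOLLOW(E): in S->num E, the suffix after E is empty, so FOLLOW(E) ⊇ FOLLOW(S) = {$, do, then}; in E->then E E N (occurrence 1), E is followed by E N with FIRST {λ, do, then}; in E->then E E N (occurrence 1), the suffix after E is nullable (adds nothing new); in E->then E E N (occurrence 2), E is followed by N with FIRST {λ}; in E->then E E N (occurrence 2), the suffix after E is nullable (adds nothing new). Thus FOLLOW(E) = {$, do, then}.
FOLLOW(N): in E->then E E N, the suffix after N is empty, so FOLLOW(N) ⊇ FOLLOW(E) = {$, do, then}. Thus FOLLOW(N) = {$, do, then}.

{$, do, then}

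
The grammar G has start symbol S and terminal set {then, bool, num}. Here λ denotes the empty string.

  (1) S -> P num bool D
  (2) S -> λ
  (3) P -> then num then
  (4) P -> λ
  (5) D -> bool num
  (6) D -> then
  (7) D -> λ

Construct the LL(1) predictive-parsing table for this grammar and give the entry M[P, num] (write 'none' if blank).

FIRST(P): from P->then num then we get {then}; from P->λ we get {λ}. So FIRST(P) = {λ, then}.
FIRST(D): from D->bool num we get {bool}; from D->then we get {then}; from D->λ we get {λ}. So FIRST(D) = {λ, bool, then}.
FIRST(S): from S->P num bool D we get {num, then}; from S->λ we get {λ}. So FIRST(S) = {λ, num, then}.
FOLLOW(S) includes $ since S is the start symbol.
FOLLOW(P): in S->P num bool D, P is followed by num bool D with FIRST {num}. Thus FOLLOW(P) = {num}.
For P -> then num then: FIRST(then num then) = {then}, so it goes in M[P, t] for t ∈ {then}.
For P -> λ: FIRST(λ) = {λ}, so it goes in M[P, t] for t ∈ {}; since λ ∈ FIRST, also for every t ∈ FOLLOW(P) = {num}.

P -> λ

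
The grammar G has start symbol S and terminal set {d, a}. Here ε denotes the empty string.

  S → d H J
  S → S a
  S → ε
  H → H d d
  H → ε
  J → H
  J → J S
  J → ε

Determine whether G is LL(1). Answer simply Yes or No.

No

FIRST(S) = {ε, a, d}
FIRST(H) = {ε, d}
FIRST(J) = {ε, a, d}
FOLLOW(S) = {$, a, d}
FOLLOW(H) = {$, a, d}
FOLLOW(J) = {$, a, d}
Cell M[H, d] receives both H → H d d and H → ε — the grammar is not LL(1).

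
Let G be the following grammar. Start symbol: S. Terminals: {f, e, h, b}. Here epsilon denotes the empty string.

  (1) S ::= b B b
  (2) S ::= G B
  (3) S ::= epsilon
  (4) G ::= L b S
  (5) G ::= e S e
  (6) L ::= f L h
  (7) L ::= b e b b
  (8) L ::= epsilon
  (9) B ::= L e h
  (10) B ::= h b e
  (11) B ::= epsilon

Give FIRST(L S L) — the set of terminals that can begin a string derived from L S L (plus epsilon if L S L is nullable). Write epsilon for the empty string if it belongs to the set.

{epsilon, b, e, f}

FIRST(L) = {epsilon, b, f}
FIRST(G) = {b, e, f}  (via L b S)
FIRST(B) = {epsilon, b, e, f, h}  (via L e h)
FIRST(S) = {epsilon, b, e, f}  (via G B)
FIRST(L S L): take FIRST of each symbol in turn, carrying on past any symbol whose FIRST contains epsilon; result {epsilon, b, e, f}.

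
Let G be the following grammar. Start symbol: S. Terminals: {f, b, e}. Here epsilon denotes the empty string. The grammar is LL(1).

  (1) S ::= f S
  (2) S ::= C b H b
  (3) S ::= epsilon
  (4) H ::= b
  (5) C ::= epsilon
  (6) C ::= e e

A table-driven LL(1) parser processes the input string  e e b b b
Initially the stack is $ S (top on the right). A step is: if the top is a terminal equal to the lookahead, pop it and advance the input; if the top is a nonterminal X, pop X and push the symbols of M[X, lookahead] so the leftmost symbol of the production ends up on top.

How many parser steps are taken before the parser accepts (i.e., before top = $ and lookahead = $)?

step 1: stack=$ S  input=e e b b b $  — expand S ::= C b H b
step 2: stack=$ b H b C  input=e e b b b $  — expand C ::= e e
step 3: stack=$ b H b e e  input=e e b b b $  — match e
step 4: stack=$ b H b e  input=e b b b $  — match e
step 5: stack=$ b H b  input=b b b $  — match b
step 6: stack=$ b H  input=b b $  — expand H ::= b
step 7: stack=$ b b  input=b b $  — match b
step 8: stack=$ b  input=b $  — match b
Accept reached after 8 steps.

8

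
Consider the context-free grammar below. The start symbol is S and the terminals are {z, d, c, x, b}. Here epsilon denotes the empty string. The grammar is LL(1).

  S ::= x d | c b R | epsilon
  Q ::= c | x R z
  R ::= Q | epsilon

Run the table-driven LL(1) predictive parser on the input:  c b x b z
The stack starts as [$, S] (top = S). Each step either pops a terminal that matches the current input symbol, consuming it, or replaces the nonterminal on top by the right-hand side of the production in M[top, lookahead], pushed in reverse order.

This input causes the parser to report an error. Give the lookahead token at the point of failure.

     Stack    Input        Action
  1  $ S      c b x b z $  expand S ::= c b R
  2  $ R b c  c b x b z $  match c
  3  $ R b    b x b z $    match b
  4  $ R      x b z $      expand R ::= Q
  5  $ Q      x b z $      expand Q ::= x R z
  6  $ z R x  x b z $      match x
  7  $ z R    b z $        error: M[R, b] is empty

b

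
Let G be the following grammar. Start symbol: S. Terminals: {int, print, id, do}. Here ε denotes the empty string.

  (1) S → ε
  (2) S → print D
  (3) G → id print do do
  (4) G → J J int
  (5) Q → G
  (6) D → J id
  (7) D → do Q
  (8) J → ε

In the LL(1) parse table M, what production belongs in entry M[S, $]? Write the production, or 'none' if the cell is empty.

S → ε

FIRST(S): from S→ε we get {ε}; from S→print D we get {print}. So FIRST(S) = {ε, print}.
FIRST(J): from J→ε we get {ε}. So FIRST(J) = {ε}.
FIRST(G): from G→id print do do we get {id}; from G→J J int we get {int}. So FIRST(G) = {id, int}.
FIRST(D): from D→J id we get {id}; from D→do Q we get {do}. So FIRST(D) = {do, id}.
FIRST(Q): from Q→G we get {id, int}. So FIRST(Q) = {id, int}.
FOLLOW(S) includes $ since S is the start symbol.
FOLLOW(S): S appears on no right-hand side. Thus FOLLOW(S) = {$}.
For S → ε: FIRST(ε) = {ε}, so it goes in M[S, t] for t ∈ {}; since ε ∈ FIRST, also for every t ∈ FOLLOW(S) = {$}.
For S → print D: FIRST(print D) = {print}, so it goes in M[S, t] for t ∈ {print}.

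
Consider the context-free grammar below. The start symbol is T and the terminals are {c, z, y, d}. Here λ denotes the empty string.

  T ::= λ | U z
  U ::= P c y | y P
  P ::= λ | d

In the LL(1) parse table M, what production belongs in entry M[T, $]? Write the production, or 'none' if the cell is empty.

FIRST(P): from P::=λ we get {λ}; from P::=d we get {d}. So FIRST(P) = {λ, d}.
FIRST(U): from U::=P c y we get {c, d}; from U::=y P we get {y}. So FIRST(U) = {c, d, y}.
FIRST(T): from T::=λ we get {λ}; from T::=U z we get {c, d, y}. So FIRST(T) = {λ, c, d, y}.
FOLLOW(T) includes $ since T is the start symbol.
FOLLOW(T): T appears on no right-hand side. Thus FOLLOW(T) = {$}.
For T ::= λ: FIRST(λ) = {λ}, so it goes in M[T, t] for t ∈ {}; since λ ∈ FIRST, also for every t ∈ FOLLOW(T) = {$}.
For T ::= U z: FIRST(U z) = {c, d, y}, so it goes in M[T, t] for t ∈ {c, d, y}.

T ::= λ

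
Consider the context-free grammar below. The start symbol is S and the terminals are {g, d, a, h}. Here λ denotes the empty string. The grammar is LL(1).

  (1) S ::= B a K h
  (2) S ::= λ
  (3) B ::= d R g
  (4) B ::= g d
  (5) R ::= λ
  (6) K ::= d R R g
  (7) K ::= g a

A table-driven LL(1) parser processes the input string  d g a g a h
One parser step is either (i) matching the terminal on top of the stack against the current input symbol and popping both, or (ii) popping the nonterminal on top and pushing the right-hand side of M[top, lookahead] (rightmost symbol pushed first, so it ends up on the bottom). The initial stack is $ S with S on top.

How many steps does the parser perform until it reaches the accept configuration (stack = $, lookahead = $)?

10

      Stack          Input          Action
   1  $ S            d g a g a h $  expand S ::= B a K h
   2  $ h K a B      d g a g a h $  expand B ::= d R g
   3  $ h K a g R d  d g a g a h $  match d
   4  $ h K a g R    g a g a h $    expand R ::= λ
   5  $ h K a g      g a g a h $    match g
   6  $ h K a        a g a h $      match a
   7  $ h K          g a h $        expand K ::= g a
   8  $ h a g        g a h $        match g
   9  $ h a          a h $          match a
  10  $ h            h $            match h
Accept reached after 10 steps.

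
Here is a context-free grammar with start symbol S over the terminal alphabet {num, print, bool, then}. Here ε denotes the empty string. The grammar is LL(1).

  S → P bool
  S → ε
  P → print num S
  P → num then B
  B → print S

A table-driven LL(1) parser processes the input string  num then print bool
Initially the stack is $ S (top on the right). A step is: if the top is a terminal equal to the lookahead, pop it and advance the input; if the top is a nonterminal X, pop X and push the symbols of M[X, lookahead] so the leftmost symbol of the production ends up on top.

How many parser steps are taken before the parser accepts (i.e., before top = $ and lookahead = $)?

step 1: stack=$ S  input=num then print bool $  — expand S → P bool
step 2: stack=$ bool P  input=num then print bool $  — expand P → num then B
step 3: stack=$ bool B then num  input=num then print bool $  — match num
step 4: stack=$ bool B then  input=then print bool $  — match then
step 5: stack=$ bool B  input=print bool $  — expand B → print S
step 6: stack=$ bool S print  input=print bool $  — match print
step 7: stack=$ bool S  input=bool $  — expand S → ε
step 8: stack=$ bool  input=bool $  — match bool
Accept reached after 8 steps.

8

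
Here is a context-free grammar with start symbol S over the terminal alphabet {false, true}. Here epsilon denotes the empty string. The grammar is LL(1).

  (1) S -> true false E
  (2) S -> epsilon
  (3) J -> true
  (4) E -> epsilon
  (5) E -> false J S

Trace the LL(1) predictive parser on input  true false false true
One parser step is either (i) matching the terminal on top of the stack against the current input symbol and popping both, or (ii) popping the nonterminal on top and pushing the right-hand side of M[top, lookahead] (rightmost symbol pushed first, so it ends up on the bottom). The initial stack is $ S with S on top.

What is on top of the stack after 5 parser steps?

J

step 1: stack=$ S  input=true false false true $  — expand S -> true false E
step 2: stack=$ E false true  input=true false false true $  — match true
step 3: stack=$ E false  input=false false true $  — match false
step 4: stack=$ E  input=false true $  — expand E -> false J S
step 5: stack=$ S J false  input=false true $  — match false
Stack after step 5: $ S J (top = J).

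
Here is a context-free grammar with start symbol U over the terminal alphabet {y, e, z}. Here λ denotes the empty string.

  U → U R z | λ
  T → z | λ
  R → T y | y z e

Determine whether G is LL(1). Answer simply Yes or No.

FIRST(U) = {λ, y, z}
FIRST(T) = {λ, z}
FIRST(R) = {y, z}
FOLLOW(U) = {$, y, z}
FOLLOW(T) = {y}
FOLLOW(R) = {z}
Cell M[R, y] receives both R → T y and R → y z e — the grammar is not LL(1).

No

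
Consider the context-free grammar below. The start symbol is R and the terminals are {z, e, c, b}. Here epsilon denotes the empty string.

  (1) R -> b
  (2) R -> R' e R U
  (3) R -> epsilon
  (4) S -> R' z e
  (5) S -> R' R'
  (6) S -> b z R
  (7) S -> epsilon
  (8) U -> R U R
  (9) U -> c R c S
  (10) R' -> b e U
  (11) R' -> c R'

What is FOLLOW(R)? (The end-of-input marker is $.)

FIRST(R'): from R'->b e U we get {b}; from R'->c R' we get {c}. So FIRST(R') = {b, c}.
FIRST(R): from R->b we get {b}; from R->R' e R U we get {b, c}; from R->epsilon we get {epsilon}. So FIRST(R) = {epsilon, b, c}.
FIRST(S): from S->R' z e we get {b, c}; from S->R' R' we get {b, c}; from S->b z R we get {b}; from S->epsilon we get {epsilon}. So FIRST(S) = {epsilon, b, c}.
FIRST(U): from U->R U R we get {b, c}; from U->c R c S we get {c}. So FIRST(U) = {b, c}.
FOLLOW(R) includes $ since R is the start symbol.
FOLLOW(R): in R->R' e R U, R is followed by U with FIRST {b, c}; in S->b z R, the suffix after R is empty, so FOLLOW(R) ⊇ FOLLOW(S) = {$, b, c, e, z}; in U->R U R (occurrence 1), R is followed by U R with FIRST {b, c}; in U->R U R (occurrence 2), the suffix after R is empty, so FOLLOW(R) ⊇ FOLLOW(U) = {$, b, c, e, z}; in U->c R c S, R is followed by c S with FIRST {c}. Thus FOLLOW(R) = {$, b, c, e, z}.
FOLLOW(S): in U->c R c S, the suffix after S is empty, so FOLLOW(S) ⊇ FOLLOW(U) = {$, b, c, e, z}. Thus FOLLOW(S) = {$, b, c, e, z}.
FOLLOW(R'): in R->R' e R U, R' is followed by e R U with FIRST {e}; in S->R' z e, R' is followed by z e with FIRST {z}; in S->R' R' (occurrence 1), R' is followed by R' with FIRST {b, c}; in S->R' R' (occurrence 2), the suffix after R' is empty, so FOLLOW(R') ⊇ FOLLOW(S) = {$, b, c, e, z}; in R'->c R', the suffix after R' is empty (adds nothing new). Thus FOLLOW(R') = {$, b, c, e, z}.
FOLLOW(U): in R->R' e R U, the suffix after U is empty, so FOLLOW(U) ⊇ FOLLOW(R) = {$, b, c, e, z}; in U->R U R, U is followed by R with FIRST {epsilon, b, c}; in U->R U R, the suffix after U is nullable (adds nothing new); in R'->b e U, the suffix after U is empty, so FOLLOW(U) ⊇ FOLLOW(R') = {$, b, c, e, z}. Thus FOLLOW(U) = {$, b, c, e, z}.

{$, b, c, e, z}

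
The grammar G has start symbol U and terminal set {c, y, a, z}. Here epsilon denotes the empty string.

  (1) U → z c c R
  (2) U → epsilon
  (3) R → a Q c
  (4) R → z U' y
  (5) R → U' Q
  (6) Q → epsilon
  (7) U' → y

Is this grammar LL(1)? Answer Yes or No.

FIRST(U) = {epsilon, z}
FIRST(R) = {a, y, z}
FIRST(Q) = {epsilon}
FIRST(U') = {y}
FOLLOW(U) = {$}
FOLLOW(R) = {$}
FOLLOW(Q) = {$, c}
FOLLOW(U') = {$, y}
Each cell of M receives at most one production.

Yes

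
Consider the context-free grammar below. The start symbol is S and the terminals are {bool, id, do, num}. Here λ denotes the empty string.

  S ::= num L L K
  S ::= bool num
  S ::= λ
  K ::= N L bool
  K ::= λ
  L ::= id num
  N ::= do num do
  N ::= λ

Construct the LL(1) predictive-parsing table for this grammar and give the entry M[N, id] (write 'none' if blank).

N ::= λ

FIRST(S): from S::=num L L K we get {num}; from S::=bool num we get {bool}; from S::=λ we get {λ}. So FIRST(S) = {λ, bool, num}.
FIRST(L): from L::=id num we get {id}. So FIRST(L) = {id}.
FIRST(N): from N::=do num do we get {do}; from N::=λ we get {λ}. So FIRST(N) = {λ, do}.
FIRST(K): from K::=N L bool we get {do, id}; from K::=λ we get {λ}. So FIRST(K) = {λ, do, id}.
FOLLOW(S) includes $ since S is the start symbol.
FOLLOW(N): in K::=N L bool, N is followed by L bool with FIRST {id}. Thus FOLLOW(N) = {id}.
For N ::= do num do: FIRST(do num do) = {do}, so it goes in M[N, t] for t ∈ {do}.
For N ::= λ: FIRST(λ) = {λ}, so it goes in M[N, t] for t ∈ {}; since λ ∈ FIRST, also for every t ∈ FOLLOW(N) = {id}.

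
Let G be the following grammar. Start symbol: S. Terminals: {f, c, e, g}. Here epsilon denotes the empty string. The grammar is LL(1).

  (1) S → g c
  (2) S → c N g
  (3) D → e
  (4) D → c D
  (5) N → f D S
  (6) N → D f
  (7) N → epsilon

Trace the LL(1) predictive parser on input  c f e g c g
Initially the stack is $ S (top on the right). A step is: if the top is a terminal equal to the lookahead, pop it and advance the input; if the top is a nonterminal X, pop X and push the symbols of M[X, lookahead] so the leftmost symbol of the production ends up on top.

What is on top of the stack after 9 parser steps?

step 1: stack=$ S  input=c f e g c g $  — expand S → c N g
step 2: stack=$ g N c  input=c f e g c g $  — match c
step 3: stack=$ g N  input=f e g c g $  — expand N → f D S
step 4: stack=$ g S D f  input=f e g c g $  — match f
step 5: stack=$ g S D  input=e g c g $  — expand D → e
step 6: stack=$ g S e  input=e g c g $  — match e
step 7: stack=$ g S  input=g c g $  — expand S → g c
step 8: stack=$ g c g  input=g c g $  — match g
step 9: stack=$ g c  input=c g $  — match c
Stack after step 9: $ g (top = g).

g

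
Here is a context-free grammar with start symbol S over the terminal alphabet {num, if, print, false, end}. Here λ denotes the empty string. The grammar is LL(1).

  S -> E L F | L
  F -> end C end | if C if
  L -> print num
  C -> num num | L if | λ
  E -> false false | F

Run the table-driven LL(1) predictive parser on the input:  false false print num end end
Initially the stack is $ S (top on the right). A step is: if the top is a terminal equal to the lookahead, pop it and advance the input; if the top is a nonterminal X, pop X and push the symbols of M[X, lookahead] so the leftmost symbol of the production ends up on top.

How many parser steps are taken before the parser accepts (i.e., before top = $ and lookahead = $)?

11

      Stack              Input                            Action
   1  $ S                false false print num end end $  expand S -> E L F
   2  $ F L E            false false print num end end $  expand E -> false false
   3  $ F L false false  false false print num end end $  match false
   4  $ F L false        false print num end end $        match false
   5  $ F L              print num end end $              expand L -> print num
   6  $ F num print      print num end end $              match print
   7  $ F num            num end end $                    match num
   8  $ F                end end $                        expand F -> end C end
   9  $ end C end        end end $                        match end
  10  $ end C            end $                            expand C -> λ
  11  $ end              end $                            match end
Accept reached after 11 steps.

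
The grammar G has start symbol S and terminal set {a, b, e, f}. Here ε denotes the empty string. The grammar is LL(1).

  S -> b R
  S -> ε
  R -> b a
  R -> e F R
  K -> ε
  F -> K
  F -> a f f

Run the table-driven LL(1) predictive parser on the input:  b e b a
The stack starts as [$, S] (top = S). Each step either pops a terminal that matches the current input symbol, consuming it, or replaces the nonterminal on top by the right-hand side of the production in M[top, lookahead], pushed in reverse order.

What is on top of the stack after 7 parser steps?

     Stack    Input      Action
  1  $ S      b e b a $  expand S -> b R
  2  $ R b    b e b a $  match b
  3  $ R      e b a $    expand R -> e F R
  4  $ R F e  e b a $    match e
  5  $ R F    b a $      expand F -> K
  6  $ R K    b a $      expand K -> ε
  7  $ R      b a $      expand R -> b a
Stack after step 7: $ a b (top = b).

b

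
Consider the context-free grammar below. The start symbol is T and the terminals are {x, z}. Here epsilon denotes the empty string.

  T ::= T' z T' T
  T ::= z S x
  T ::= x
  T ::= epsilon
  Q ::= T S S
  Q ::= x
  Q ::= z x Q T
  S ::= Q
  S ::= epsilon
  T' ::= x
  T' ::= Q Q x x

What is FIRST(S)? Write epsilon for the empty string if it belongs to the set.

{epsilon, x, z}

FIRST(T): from T::=T' z T' T we get {x, z}; from T::=z S x we get {z}; from T::=x we get {x}; from T::=epsilon we get {epsilon}. So FIRST(T) = {epsilon, x, z}.
FIRST(Q): from Q::=T S S we get {epsilon, x, z}; from Q::=x we get {x}; from Q::=z x Q T we get {z}. So FIRST(Q) = {epsilon, x, z}.
FIRST(S): from S::=Q we get {epsilon, x, z}; from S::=epsilon we get {epsilon}. So FIRST(S) = {epsilon, x, z}.
FIRST(T'): from T'::=x we get {x}; from T'::=Q Q x x we get {x, z}. So FIRST(T') = {x, z}.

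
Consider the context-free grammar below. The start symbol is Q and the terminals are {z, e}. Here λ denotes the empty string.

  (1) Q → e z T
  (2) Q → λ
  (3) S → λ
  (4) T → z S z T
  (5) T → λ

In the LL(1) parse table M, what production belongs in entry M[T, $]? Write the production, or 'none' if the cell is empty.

T → λ

FIRST(Q) = {λ, e}
FIRST(S) = {λ}
FIRST(T) = {λ, z}
FOLLOW(Q) includes $ since Q is the start symbol.
FOLLOW(Q): Q appears on no right-hand side. Thus FOLLOW(Q) = {$}.
FOLLOW(T): in Q→e z T, the suffix after T is empty, so FOLLOW(T) ⊇ FOLLOW(Q) = {$}; in T→z S z T, the suffix after T is empty (adds nothing new). Thus FOLLOW(T) = {$}.
For T → z S z T: FIRST(z S z T) = {z}, so it goes in M[T, t] for t ∈ {z}.
For T → λ: FIRST(λ) = {λ}, so it goes in M[T, t] for t ∈ {}; since λ ∈ FIRST, also for every t ∈ FOLLOW(T) = {$}.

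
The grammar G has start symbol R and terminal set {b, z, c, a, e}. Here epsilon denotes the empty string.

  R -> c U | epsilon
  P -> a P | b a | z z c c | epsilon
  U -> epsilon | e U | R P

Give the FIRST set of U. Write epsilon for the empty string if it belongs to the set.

{epsilon, a, b, c, e, z}

FIRST(R) = {epsilon, c}
FIRST(P) = {epsilon, a, b, z}
FIRST(U) = {epsilon, a, b, c, e, z}  (via R P)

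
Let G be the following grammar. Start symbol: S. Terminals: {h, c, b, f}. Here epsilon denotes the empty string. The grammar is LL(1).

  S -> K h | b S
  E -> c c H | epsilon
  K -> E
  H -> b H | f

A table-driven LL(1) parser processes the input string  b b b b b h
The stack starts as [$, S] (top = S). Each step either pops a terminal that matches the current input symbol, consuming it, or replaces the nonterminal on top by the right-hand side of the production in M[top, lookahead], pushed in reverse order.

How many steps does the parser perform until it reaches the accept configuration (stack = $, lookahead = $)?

14

      Stack  Input          Action
   1  $ S    b b b b b h $  expand S -> b S
   2  $ S b  b b b b b h $  match b
   3  $ S    b b b b h $    expand S -> b S
   4  $ S b  b b b b h $    match b
   5  $ S    b b b h $      expand S -> b S
   6  $ S b  b b b h $      match b
   7  $ S    b b h $        expand S -> b S
   8  $ S b  b b h $        match b
   9  $ S    b h $          expand S -> b S
  10  $ S b  b h $          match b
  11  $ S    h $            expand S -> K h
  12  $ h K  h $            expand K -> E
  13  $ h E  h $            expand E -> epsilon
  14  $ h    h $            match h
Accept reached after 14 steps.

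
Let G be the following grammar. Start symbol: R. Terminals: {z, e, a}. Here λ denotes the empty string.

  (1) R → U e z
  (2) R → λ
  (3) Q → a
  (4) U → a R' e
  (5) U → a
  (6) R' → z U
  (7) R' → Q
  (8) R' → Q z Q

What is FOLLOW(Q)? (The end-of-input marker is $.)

{e, z}

FIRST(Q) = {a}
FIRST(U) = {a}
FIRST(R) = {λ, a}  (via U e z)
FIRST(R') = {a, z}  (via Q, Q z Q)
FOLLOW(R) includes $ since R is the start symbol.
FOLLOW(R): R appears on no right-hand side. Thus FOLLOW(R) = {$}.
FOLLOW(R'): in U→a R' e, R' is followed by e with FIRST {e}. Thus FOLLOW(R') = {e}.
FOLLOW(Q): in R'→Q, the suffix after Q is empty, so FOLLOW(Q) ⊇ FOLLOW(R') = {e}; in R'→Q z Q (occurrence 1), Q is followed by z Q with FIRST {z}; in R'→Q z Q (occurrence 2), the suffix after Q is empty, so FOLLOW(Q) ⊇ FOLLOW(R') = {e}. Thus FOLLOW(Q) = {e, z}.
FOLLOW(U): in R→U e z, U is followed by e z with FIRST {e}; in R'→z U, the suffix after U is empty, so FOLLOW(U) ⊇ FOLLOW(R') = {e}. Thus FOLLOW(U) = {e}.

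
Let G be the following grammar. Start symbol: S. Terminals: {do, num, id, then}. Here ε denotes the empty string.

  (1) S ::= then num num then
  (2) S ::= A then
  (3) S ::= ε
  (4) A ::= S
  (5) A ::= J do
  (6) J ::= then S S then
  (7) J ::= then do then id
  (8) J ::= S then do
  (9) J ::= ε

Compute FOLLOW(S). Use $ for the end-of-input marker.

FIRST(S): from S::=then num num then we get {then}; from S::=A then we get {do, then}; from S::=ε we get {ε}. So FIRST(S) = {ε, do, then}.
FIRST(J): from J::=then S S then we get {then}; from J::=then do then id we get {then}; from J::=S then do we get {do, then}; from J::=ε we get {ε}. So FIRST(J) = {ε, do, then}.
FIRST(A): from A::=S we get {ε, do, then}; from A::=J do we get {do, then}. So FIRST(A) = {ε, do, then}.
FOLLOW(S) includes $ since S is the start symbol.
FOLLOW(A): in S::=A then, A is followed by then with FIRST {then}. Thus FOLLOW(A) = {then}.
FOLLOW(S): in A::=S, the suffix after S is empty, so FOLLOW(S) ⊇ FOLLOW(A) = {then}; in J::=then S S then (occurrence 1), S is followed by S then with FIRST {do, then}; in J::=then S S then (occurrence 2), S is followed by then with FIRST {then}; in J::=S then do, S is followed by then do with FIRST {then}. Thus FOLLOW(S) = {$, do, then}.
FOLLOW(J): in A::=J do, J is followed by do with FIRST {do}. Thus FOLLOW(J) = {do}.

{$, do, then}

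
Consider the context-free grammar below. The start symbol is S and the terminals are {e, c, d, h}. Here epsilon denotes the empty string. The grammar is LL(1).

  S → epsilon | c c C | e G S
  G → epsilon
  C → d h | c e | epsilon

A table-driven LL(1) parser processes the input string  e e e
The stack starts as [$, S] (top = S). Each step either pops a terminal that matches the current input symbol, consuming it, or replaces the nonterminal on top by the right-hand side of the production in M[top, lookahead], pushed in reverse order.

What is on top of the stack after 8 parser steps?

     Stack    Input    Action
  1  $ S      e e e $  expand S → e G S
  2  $ S G e  e e e $  match e
  3  $ S G    e e $    expand G → epsilon
  4  $ S      e e $    expand S → e G S
  5  $ S G e  e e $    match e
  6  $ S G    e $      expand G → epsilon
  7  $ S      e $      expand S → e G S
  8  $ S G e  e $      match e
Stack after step 8: $ S G (top = G).

G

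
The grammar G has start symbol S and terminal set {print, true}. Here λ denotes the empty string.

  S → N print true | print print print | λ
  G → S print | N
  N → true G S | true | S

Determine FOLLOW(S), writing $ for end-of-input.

FIRST(S): from S→N print true we get {print, true}; from S→print print print we get {print}; from S→λ we get {λ}. So FIRST(S) = {λ, print, true}.
FIRST(N): from N→true G S we get {true}; from N→true we get {true}; from N→S we get {λ, print, true}. So FIRST(N) = {λ, print, true}.
FIRST(G): from G→S print we get {print, true}; from G→N we get {λ, print, true}. So FIRST(G) = {λ, print, true}.
FOLLOW(S) includes $ since S is the start symbol.
FOLLOW(S): in G→S print, S is followed by print with FIRST {print}; in N→true G S, the suffix after S is empty, so FOLLOW(S) ⊇ FOLLOW(N) = {print, true}; in N→S, the suffix after S is empty, so FOLLOW(S) ⊇ FOLLOW(N) = {print, true}. Thus FOLLOW(S) = {$, print, true}.
FOLLOW(G): in N→true G S, G is followed by S with FIRST {λ, print, true}; in N→true G S, the suffix after G is nullable, so FOLLOW(G) ⊇ FOLLOW(N) = {print, true}. Thus FOLLOW(G) = {print, true}.
FOLLOW(N): in S→N print true, N is followed by print true with FIRST {print}; in G→N, the suffix after N is empty, so FOLLOW(N) ⊇ FOLLOW(G) = {print, true}. Thus FOLLOW(N) = {print, true}.

{$, print, true}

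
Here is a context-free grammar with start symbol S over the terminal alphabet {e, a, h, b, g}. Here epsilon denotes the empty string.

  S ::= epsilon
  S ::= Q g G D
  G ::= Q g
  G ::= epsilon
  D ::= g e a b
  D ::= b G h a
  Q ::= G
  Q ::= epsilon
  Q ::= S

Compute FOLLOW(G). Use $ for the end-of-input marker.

{b, g, h}

FIRST(D) = {b, g}
FIRST(S) = {epsilon, g}  (via Q g G D)
FIRST(G) = {epsilon, g}  (via Q g)
FIRST(Q) = {epsilon, g}  (via G, S)
FOLLOW(S) includes $ since S is the start symbol.
FOLLOW(Q): in S::=Q g G D, Q is followed by g G D with FIRST {g}; in G::=Q g, Q is followed by g with FIRST {g}. Thus FOLLOW(Q) = {g}.
FOLLOW(S): in Q::=S, the suffix after S is empty, so FOLLOW(S) ⊇ FOLLOW(Q) = {g}. Thus FOLLOW(S) = {$, g}.
FOLLOW(G): in S::=Q g G D, G is followed by D with FIRST {b, g}; in D::=b G h a, G is followed by h a with FIRST {h}; in Q::=G, the suffix after G is empty, so FOLLOW(G) ⊇ FOLLOW(Q) = {g}. Thus FOLLOW(G) = {b, g, h}.
FOLLOW(D): in S::=Q g G D, the suffix after D is empty, so FOLLOW(D) ⊇ FOLLOW(S) = {$, g}. Thus FOLLOW(D) = {$, g}.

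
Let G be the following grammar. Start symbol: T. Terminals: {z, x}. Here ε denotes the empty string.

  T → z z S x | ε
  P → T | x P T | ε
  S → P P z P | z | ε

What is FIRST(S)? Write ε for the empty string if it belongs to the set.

{ε, x, z}

FIRST(T): from T→z z S x we get {z}; from T→ε we get {ε}. So FIRST(T) = {ε, z}.
FIRST(P): from P→T we get {ε, z}; from P→x P T we get {x}; from P→ε we get {ε}. So FIRST(P) = {ε, x, z}.
FIRST(S): from S→P P z P we get {x, z}; from S→z we get {z}; from S→ε we get {ε}. So FIRST(S) = {ε, x, z}.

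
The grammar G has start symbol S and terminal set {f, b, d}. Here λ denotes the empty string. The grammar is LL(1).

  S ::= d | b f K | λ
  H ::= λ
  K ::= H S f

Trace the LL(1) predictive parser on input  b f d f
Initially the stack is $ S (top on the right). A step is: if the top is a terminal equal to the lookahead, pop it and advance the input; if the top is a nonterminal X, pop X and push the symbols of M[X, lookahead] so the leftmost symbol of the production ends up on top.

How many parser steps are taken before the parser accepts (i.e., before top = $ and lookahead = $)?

8

step 1: stack=$ S  input=b f d f $  — expand S ::= b f K
step 2: stack=$ K f b  input=b f d f $  — match b
step 3: stack=$ K f  input=f d f $  — match f
step 4: stack=$ K  input=d f $  — expand K ::= H S f
step 5: stack=$ f S H  input=d f $  — expand H ::= λ
step 6: stack=$ f S  input=d f $  — expand S ::= d
step 7: stack=$ f d  input=d f $  — match d
step 8: stack=$ f  input=f $  — match f
Accept reached after 8 steps.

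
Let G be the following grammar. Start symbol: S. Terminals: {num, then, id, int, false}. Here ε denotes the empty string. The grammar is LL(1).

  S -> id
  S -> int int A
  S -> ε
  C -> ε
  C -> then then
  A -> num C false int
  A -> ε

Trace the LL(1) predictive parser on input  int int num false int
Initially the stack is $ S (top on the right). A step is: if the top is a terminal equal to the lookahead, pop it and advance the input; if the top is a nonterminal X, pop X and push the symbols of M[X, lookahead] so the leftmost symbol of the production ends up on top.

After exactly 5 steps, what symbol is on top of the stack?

C

     Stack              Input                    Action
  1  $ S                int int num false int $  expand S -> int int A
  2  $ A int int        int int num false int $  match int
  3  $ A int            int num false int $      match int
  4  $ A                num false int $          expand A -> num C false int
  5  $ int false C num  num false int $          match num
Stack after step 5: $ int false C (top = C).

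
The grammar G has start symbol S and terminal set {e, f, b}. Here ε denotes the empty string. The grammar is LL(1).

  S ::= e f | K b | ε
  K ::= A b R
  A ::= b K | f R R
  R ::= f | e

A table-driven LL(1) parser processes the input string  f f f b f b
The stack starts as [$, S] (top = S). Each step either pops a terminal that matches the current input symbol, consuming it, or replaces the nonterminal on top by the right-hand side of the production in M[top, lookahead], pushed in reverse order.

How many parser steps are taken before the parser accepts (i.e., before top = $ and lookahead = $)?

12

step 1: stack=$ S  input=f f f b f b $  — expand S ::= K b
step 2: stack=$ b K  input=f f f b f b $  — expand K ::= A b R
step 3: stack=$ b R b A  input=f f f b f b $  — expand A ::= f R R
step 4: stack=$ b R b R R f  input=f f f b f b $  — match f
step 5: stack=$ b R b R R  input=f f b f b $  — expand R ::= f
step 6: stack=$ b R b R f  input=f f b f b $  — match f
step 7: stack=$ b R b R  input=f b f b $  — expand R ::= f
step 8: stack=$ b R b f  input=f b f b $  — match f
step 9: stack=$ b R b  input=b f b $  — match b
step 10: stack=$ b R  input=f b $  — expand R ::= f
step 11: stack=$ b f  input=f b $  — match f
step 12: stack=$ b  input=b $  — match b
Accept reached after 12 steps.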